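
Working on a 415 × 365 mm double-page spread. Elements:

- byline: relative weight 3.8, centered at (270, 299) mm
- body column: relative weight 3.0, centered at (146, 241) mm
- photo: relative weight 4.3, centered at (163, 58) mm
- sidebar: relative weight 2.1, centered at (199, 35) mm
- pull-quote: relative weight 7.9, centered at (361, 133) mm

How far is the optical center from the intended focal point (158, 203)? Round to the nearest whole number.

Total weight = 3.8 + 3.0 + 4.3 + 2.1 + 7.9 = 21.1.
Σw·x = 3.8·270 + 3.0·146 + 4.3·163 + 2.1·199 + 7.9·361 = 5434.7, so x̄ = 5434.7/21.1 ≈ 257.57.
Σw·y = 3.8·299 + 3.0·241 + 4.3·58 + 2.1·35 + 7.9·133 = 3232.8, so ȳ = 3232.8/21.1 ≈ 153.21.
Offset from (158, 203): Δx ≈ 99.57, Δy ≈ -49.79; distance = √(Δx² + Δy²) ≈ 111.32.

≈ 111 mm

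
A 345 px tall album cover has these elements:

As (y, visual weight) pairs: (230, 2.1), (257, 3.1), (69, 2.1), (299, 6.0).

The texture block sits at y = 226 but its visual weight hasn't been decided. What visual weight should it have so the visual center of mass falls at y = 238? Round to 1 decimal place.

w ≈ 4.4

Known weights sum to 2.1 + 3.1 + 2.1 + 6.0 = 13.3; their moment is 2.1·230 + 3.1·257 + 2.1·69 + 6.0·299 = 3218.6.
For the centroid to hit 238: (3218.6 + w·226) / (13.3 + w) = 238.
Solving: w = (238·13.3 − 3218.6) / (226 − 238) = -53.2 / -12 ≈ 4.43.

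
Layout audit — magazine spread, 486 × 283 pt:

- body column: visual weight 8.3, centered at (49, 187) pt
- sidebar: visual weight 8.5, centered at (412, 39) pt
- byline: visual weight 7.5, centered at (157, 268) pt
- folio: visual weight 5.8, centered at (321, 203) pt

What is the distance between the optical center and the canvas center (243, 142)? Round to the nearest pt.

≈ 29 pt

Total weight = 8.3 + 8.5 + 7.5 + 5.8 = 30.1.
x-moment: 8.3·49 + 8.5·412 + 7.5·157 + 5.8·321 = 6948.0; centroid 6948.0/30.1 ≈ 230.83.
y-moment: 8.3·187 + 8.5·39 + 7.5·268 + 5.8·203 = 5071.0; centroid 5071.0/30.1 ≈ 168.47.
Offset from (243, 142): Δx ≈ -12.17, Δy ≈ 26.47; distance = √(Δx² + Δy²) ≈ 29.14.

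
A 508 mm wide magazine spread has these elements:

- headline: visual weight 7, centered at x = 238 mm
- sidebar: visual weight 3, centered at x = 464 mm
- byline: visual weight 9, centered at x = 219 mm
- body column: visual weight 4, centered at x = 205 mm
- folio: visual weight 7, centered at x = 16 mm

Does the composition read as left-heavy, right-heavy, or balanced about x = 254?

Σw = 7 + 3 + 9 + 4 + 7 = 30.
x-moment: 7·238 + 3·464 + 9·219 + 4·205 + 7·16 = 5961; centroid 5961/30 ≈ 198.70.
198.7 lies left of the midline 254, so the layout is left-heavy.

left-heavy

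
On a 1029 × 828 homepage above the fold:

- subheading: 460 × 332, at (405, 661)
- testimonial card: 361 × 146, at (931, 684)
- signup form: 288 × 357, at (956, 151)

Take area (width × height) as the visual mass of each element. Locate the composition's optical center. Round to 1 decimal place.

(678.7, 494.8)

Areas → weights: subheading 460·332 = 152720, testimonial card 361·146 = 52706, signup form 288·357 = 102816; Σw = 308242.
x: (152720·405 + 52706·931 + 102816·956) / 308242 = 209212982 / 308242 ≈ 678.73
y: (152720·661 + 52706·684 + 102816·151) / 308242 = 152524040 / 308242 ≈ 494.82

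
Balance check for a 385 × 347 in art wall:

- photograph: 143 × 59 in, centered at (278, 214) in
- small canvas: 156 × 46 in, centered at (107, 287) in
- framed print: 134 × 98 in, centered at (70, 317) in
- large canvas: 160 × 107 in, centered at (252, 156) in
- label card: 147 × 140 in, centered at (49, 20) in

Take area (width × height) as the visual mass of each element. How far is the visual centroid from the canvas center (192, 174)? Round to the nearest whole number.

≈ 52 in

Areas → weights: photograph 143·59 = 8437, small canvas 156·46 = 7176, framed print 134·98 = 13132, large canvas 160·107 = 17120, label card 147·140 = 20580; Σw = 66445.
x-moment: 8437·278 + 7176·107 + 13132·70 + 17120·252 + 20580·49 = 9355218; centroid 9355218/66445 ≈ 140.80.
y-moment: 8437·214 + 7176·287 + 13132·317 + 17120·156 + 20580·20 = 11110194; centroid 11110194/66445 ≈ 167.21.
From (192, 174): dx = -51.20, dy = -6.79, so the distance is √(dx²+dy²) ≈ 51.65.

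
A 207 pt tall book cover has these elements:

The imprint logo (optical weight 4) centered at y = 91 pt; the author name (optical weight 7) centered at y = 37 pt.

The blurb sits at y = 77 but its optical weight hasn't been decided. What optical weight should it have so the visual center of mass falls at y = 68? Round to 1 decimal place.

Known weights sum to 4 + 7 = 11; their moment is 4·91 + 7·37 = 623.
Balance at y = 68 requires (623 + w·77) / (11 + w) = 68.
So w = (68·11 − 623)/(77 − 68) = 125/9 ≈ 13.89.

w ≈ 13.9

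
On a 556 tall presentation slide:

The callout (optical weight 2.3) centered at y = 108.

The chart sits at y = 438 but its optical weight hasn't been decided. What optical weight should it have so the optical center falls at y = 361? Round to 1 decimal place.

Known: weight 2.3 with moment 2.3·108 = 248.4.
Balance at y = 361 requires (248.4 + w·438) / (2.3 + w) = 361.
Solving: w = (361·2.3 − 248.4) / (438 − 361) = 581.9 / 77 ≈ 7.56.

w ≈ 7.6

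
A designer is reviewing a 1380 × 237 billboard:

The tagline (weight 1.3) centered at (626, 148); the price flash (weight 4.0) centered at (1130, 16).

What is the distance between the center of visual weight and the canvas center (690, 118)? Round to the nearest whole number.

≈ 324

Σw = 1.3 + 4.0 = 5.3.
x: (1.3·626 + 4.0·1130) / 5.3 = 5333.8 / 5.3 ≈ 1006.38
y: (1.3·148 + 4.0·16) / 5.3 = 256.4 / 5.3 ≈ 48.38
From (690, 118): dx = 316.38, dy = -69.62, so the distance is √(dx²+dy²) ≈ 323.95.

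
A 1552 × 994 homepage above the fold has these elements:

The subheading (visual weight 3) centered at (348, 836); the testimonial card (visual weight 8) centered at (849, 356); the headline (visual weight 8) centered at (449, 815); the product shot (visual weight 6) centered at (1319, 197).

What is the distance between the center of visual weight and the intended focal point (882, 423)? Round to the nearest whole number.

Weights sum to 3 + 8 + 8 + 6 = 25.
x-moment: 3·348 + 8·849 + 8·449 + 6·1319 = 19342; centroid 19342/25 ≈ 773.68.
y-moment: 3·836 + 8·356 + 8·815 + 6·197 = 13058; centroid 13058/25 ≈ 522.32.
From (882, 423): dx = -108.32, dy = 99.32, so the distance is √(dx²+dy²) ≈ 146.96.

≈ 147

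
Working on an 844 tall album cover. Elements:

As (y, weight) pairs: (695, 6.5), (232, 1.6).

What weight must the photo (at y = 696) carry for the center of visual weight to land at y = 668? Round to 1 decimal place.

w ≈ 18.6

Existing Σw = 8.1 (6.5 + 1.6); existing moment 6.5·695 + 1.6·232 = 4888.7.
Set Σw·y/Σw = 668: (4888.7 + 696w) = 668·(8.1 + w).
Solving: w = (668·8.1 − 4888.7) / (696 − 668) = 522.1 / 28 ≈ 18.65.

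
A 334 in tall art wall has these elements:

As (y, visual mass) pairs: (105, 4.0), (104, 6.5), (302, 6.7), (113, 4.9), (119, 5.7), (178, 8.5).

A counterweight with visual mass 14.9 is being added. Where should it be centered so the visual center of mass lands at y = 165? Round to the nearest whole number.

After adding the counterweight, total weight = 4.0 + 6.5 + 6.7 + 4.9 + 5.7 + 8.5 + 14.9 = 51.2.
y: target moment 51.2×165 = 8448.0; current 4.0·105 + 6.5·104 + 6.7·302 + 4.9·113 + 5.7·119 + 8.5·178 = 5864.4; the counterweight supplies 2583.6, so y = 2583.6/14.9 ≈ 173.40.

y ≈ 173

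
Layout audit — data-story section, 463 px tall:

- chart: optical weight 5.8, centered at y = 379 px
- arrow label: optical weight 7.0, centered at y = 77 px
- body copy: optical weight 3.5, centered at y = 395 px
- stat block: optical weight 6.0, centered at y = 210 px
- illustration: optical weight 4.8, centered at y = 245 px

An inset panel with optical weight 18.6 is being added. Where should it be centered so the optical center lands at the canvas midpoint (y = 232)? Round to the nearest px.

With the inset panel, Σw becomes 5.8 + 7.0 + 3.5 + 6.0 + 4.8 + 18.6 = 45.7.
y: need Σw·y = 45.7·232 = 10602.4. Existing = 5.8·379 + 7.0·77 + 3.5·395 + 6.0·210 + 4.8·245 = 6555.7. Remainder 4046.7 / 18.6 ≈ 217.56.

y ≈ 218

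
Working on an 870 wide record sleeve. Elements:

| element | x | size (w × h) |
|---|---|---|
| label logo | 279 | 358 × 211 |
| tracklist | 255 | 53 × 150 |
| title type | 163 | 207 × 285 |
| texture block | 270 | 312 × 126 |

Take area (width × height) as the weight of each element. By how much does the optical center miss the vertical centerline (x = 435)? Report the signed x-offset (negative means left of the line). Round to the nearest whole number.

Areas → weights: label logo 358·211 = 75538, tracklist 53·150 = 7950, title type 207·285 = 58995, texture block 312·126 = 39312; Σw = 181795.
Σw·x = 75538·279 + 7950·255 + 58995·163 + 39312·270 = 43332777, so x̄ = 43332777/181795 ≈ 238.36.
Against x = 435, that's 238.36 − 435 = -196.64.

≈ -197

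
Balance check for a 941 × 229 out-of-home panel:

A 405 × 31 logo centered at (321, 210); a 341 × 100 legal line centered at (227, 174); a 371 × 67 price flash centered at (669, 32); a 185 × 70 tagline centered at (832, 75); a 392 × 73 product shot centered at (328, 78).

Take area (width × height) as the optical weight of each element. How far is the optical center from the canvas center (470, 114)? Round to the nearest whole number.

≈ 41

Areas → weights: logo 405·31 = 12555, legal line 341·100 = 34100, price flash 371·67 = 24857, tagline 185·70 = 12950, product shot 392·73 = 28616; Σw = 113078.
Σw·x = 12555·321 + 34100·227 + 24857·669 + 12950·832 + 28616·328 = 48560636, so x̄ = 48560636/113078 ≈ 429.44.
Σw·y = 12555·210 + 34100·174 + 24857·32 + 12950·75 + 28616·78 = 12568672, so ȳ = 12568672/113078 ≈ 111.15.
Relative to (470, 114): Δ = (-40.56, -2.85); |Δ| = √(-40.56² + -2.85²) ≈ 40.66.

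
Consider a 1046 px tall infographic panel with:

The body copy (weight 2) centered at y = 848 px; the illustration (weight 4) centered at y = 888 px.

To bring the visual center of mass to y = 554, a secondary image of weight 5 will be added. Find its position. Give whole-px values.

With the secondary image, Σw becomes 2 + 4 + 5 = 11.
y: need Σw·y = 11·554 = 6094. Existing = 2·848 + 4·888 = 5248. Remainder 846 / 5 ≈ 169.20.

y ≈ 169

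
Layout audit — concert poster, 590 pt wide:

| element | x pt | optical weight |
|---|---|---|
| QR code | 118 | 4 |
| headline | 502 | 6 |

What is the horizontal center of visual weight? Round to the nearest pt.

x ≈ 348

Σw = 4 + 6 = 10.
x-moment: 4·118 + 6·502 = 3484; centroid 3484/10 ≈ 348.40.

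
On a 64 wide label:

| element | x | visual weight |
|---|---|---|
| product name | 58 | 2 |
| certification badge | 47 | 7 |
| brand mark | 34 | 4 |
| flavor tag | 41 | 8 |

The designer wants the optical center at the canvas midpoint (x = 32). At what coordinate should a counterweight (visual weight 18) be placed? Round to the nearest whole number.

x ≈ 19

New total weight: (2 + 7 + 4 + 8) + 18 = 39.
x: target moment 39×32 = 1248; current 2·58 + 7·47 + 4·34 + 8·41 = 909; the counterweight supplies 339, so x = 339/18 ≈ 18.83.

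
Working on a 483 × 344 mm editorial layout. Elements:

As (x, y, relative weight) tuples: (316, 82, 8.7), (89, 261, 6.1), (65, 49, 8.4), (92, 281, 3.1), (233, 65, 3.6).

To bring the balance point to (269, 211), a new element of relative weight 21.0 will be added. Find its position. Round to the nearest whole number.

New total weight: (8.7 + 6.1 + 8.4 + 3.1 + 3.6) + 21.0 = 50.9.
x: target moment 50.9×269 = 13692.1; current 8.7·316 + 6.1·89 + 8.4·65 + 3.1·92 + 3.6·233 = 4962.1; the new element supplies 8730.0, so x = 8730.0/21.0 ≈ 415.71.
y: target moment 50.9×211 = 10739.9; current 8.7·82 + 6.1·261 + 8.4·49 + 3.1·281 + 3.6·65 = 3822.2; the new element supplies 6917.7, so y = 6917.7/21.0 ≈ 329.41.

(416, 329)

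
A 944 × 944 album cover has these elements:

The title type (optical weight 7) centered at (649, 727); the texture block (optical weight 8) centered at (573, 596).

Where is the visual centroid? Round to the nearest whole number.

(608, 657)

Weights sum to 7 + 8 = 15.
Σw·x = 7·649 + 8·573 = 9127, so x̄ = 9127/15 ≈ 608.47.
Σw·y = 7·727 + 8·596 = 9857, so ȳ = 9857/15 ≈ 657.13.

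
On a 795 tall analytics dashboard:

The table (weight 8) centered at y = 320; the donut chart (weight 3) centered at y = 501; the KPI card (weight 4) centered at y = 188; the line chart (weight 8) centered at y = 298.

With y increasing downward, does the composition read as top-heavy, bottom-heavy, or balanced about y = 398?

Total weight = 8 + 3 + 4 + 8 = 23.
y-moment: 8·320 + 3·501 + 4·188 + 8·298 = 7199; centroid 7199/23 ≈ 313.00.
313.0 lies above (smaller y than) the midline 398, so the layout is top-heavy.

top-heavy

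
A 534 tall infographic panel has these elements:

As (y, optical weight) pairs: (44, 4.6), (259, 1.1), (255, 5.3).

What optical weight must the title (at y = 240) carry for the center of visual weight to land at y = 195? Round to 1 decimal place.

w ≈ 6.8

Known weights sum to 4.6 + 1.1 + 5.3 = 11.0; their moment is 4.6·44 + 1.1·259 + 5.3·255 = 1838.8.
For the centroid to hit 195: (1838.8 + w·240) / (11.0 + w) = 195.
So w = (195·11.0 − 1838.8)/(240 − 195) = 306.2/45 ≈ 6.80.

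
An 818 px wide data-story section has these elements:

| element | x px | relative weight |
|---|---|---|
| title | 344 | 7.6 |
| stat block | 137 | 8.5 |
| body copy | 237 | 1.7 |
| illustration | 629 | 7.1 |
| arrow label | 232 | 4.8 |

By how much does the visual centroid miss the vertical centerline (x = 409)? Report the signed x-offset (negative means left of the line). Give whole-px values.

≈ -80 px

Σw = 7.6 + 8.5 + 1.7 + 7.1 + 4.8 = 29.7.
x: (7.6·344 + 8.5·137 + 1.7·237 + 7.1·629 + 4.8·232) / 29.7 = 9761.3 / 29.7 ≈ 328.66
Difference: 328.66 − 409 ≈ -80.34.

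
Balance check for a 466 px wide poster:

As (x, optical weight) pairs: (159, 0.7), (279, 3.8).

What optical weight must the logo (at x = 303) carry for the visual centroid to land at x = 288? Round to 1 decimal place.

Known weights sum to 0.7 + 3.8 = 4.5; their moment is 0.7·159 + 3.8·279 = 1171.5.
Set Σw·x/Σw = 288: (1171.5 + 303w) = 288·(4.5 + w).
Solving: w = (288·4.5 − 1171.5) / (303 − 288) = 124.5 / 15 ≈ 8.30.

w ≈ 8.3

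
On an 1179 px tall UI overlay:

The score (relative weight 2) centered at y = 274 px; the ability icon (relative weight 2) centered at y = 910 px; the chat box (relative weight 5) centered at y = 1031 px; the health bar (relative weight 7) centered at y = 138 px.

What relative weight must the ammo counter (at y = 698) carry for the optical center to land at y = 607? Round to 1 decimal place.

w ≈ 13.4

Fixed elements: Σw = 2 + 2 + 5 + 7 = 16, Σw·y = 2·274 + 2·910 + 5·1031 + 7·138 = 8489.
For the centroid to hit 607: (8489 + w·698) / (16 + w) = 607.
Rearranging, w·(698 − 607) = 607·16 − 8489 = 1223, so w ≈ 1223/91 = 13.44.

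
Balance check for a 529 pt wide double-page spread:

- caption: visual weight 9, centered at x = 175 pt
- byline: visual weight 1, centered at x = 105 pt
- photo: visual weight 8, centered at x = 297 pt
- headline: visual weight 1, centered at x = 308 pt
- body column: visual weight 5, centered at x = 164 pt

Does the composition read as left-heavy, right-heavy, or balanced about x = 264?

left-heavy

Weights sum to 9 + 1 + 8 + 1 + 5 = 24.
x-moment: 9·175 + 1·105 + 8·297 + 1·308 + 5·164 = 5184; centroid 5184/24 ≈ 216.00.
Since 216.0 is left of 264, the composition reads left-heavy.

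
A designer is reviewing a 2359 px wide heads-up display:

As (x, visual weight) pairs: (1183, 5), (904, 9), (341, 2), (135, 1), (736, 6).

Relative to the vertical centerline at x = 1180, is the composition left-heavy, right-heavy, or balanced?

left-heavy

Weights sum to 5 + 9 + 2 + 1 + 6 = 23.
x-moment: 5·1183 + 9·904 + 2·341 + 1·135 + 6·736 = 19284; centroid 19284/23 ≈ 838.43.
838.4 lies left of the midline 1180, so the layout is left-heavy.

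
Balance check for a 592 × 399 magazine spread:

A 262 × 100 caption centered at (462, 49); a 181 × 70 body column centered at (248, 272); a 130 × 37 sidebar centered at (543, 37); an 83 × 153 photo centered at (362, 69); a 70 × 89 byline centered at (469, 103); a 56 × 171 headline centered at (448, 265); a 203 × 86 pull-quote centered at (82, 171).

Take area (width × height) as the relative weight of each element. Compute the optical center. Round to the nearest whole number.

(347, 133)

Areas: caption 262·100 = 26200, body column 181·70 = 12670, sidebar 130·37 = 4810, photo 83·153 = 12699, byline 70·89 = 6230, headline 56·171 = 9576, pull-quote 203·86 = 17458. Total weight = 89643.
Σw·x = 26200·462 + 12670·248 + 4810·543 + 12699·362 + 6230·469 + 9576·448 + 17458·82 = 31098902, so x̄ = 31098902/89643 ≈ 346.92.
Σw·y = 26200·49 + 12670·272 + 4810·37 + 12699·69 + 6230·103 + 9576·265 + 17458·171 = 11948889, so ȳ = 11948889/89643 ≈ 133.29.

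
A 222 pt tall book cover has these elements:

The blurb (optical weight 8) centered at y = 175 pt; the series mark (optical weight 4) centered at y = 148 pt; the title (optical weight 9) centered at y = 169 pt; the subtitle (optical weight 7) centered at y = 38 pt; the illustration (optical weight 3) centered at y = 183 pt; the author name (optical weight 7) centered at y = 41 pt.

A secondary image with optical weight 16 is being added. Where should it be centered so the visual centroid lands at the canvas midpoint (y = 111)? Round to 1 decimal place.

After adding the secondary image, total weight = 8 + 4 + 9 + 7 + 3 + 7 + 16 = 54.
y: need Σw·y = 54·111 = 5994. Existing = 8·175 + 4·148 + 9·169 + 7·38 + 3·183 + 7·41 = 4615. Remainder 1379 / 16 ≈ 86.19.

y ≈ 86.2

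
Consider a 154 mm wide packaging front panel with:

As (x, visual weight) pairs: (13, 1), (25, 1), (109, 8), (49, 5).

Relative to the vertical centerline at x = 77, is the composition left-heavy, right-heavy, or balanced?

Σw = 1 + 1 + 8 + 5 = 15.
Σw·x = 1·13 + 1·25 + 8·109 + 5·49 = 1155, so x̄ = 1155/15 ≈ 77.00.
77.00 = 77 exactly: balanced.

balanced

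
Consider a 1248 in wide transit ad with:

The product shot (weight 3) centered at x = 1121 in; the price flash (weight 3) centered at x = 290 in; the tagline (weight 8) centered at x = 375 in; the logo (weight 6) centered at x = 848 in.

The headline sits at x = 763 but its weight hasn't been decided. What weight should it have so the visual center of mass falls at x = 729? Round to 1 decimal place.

Known weights sum to 3 + 3 + 8 + 6 = 20; their moment is 3·1121 + 3·290 + 8·375 + 6·848 = 12321.
For the centroid to hit 729: (12321 + w·763) / (20 + w) = 729.
So w = (729·20 − 12321)/(763 − 729) = 2259/34 ≈ 66.44.

w ≈ 66.4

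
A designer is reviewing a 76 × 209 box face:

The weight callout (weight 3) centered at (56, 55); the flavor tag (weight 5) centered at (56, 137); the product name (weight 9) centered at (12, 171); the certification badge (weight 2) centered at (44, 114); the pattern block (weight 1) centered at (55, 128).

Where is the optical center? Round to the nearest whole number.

Total weight = 3 + 5 + 9 + 2 + 1 = 20.
x-moment: 3·56 + 5·56 + 9·12 + 2·44 + 1·55 = 699; centroid 699/20 ≈ 34.95.
y-moment: 3·55 + 5·137 + 9·171 + 2·114 + 1·128 = 2745; centroid 2745/20 ≈ 137.25.

(35, 137)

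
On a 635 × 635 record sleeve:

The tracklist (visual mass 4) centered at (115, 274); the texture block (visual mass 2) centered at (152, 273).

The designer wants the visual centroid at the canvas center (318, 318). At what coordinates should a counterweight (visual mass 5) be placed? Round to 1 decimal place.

(546.8, 371.2)

With the counterweight, Σw becomes 4 + 2 + 5 = 11.
x: target moment 11×318 = 3498; current 4·115 + 2·152 = 764; the counterweight supplies 2734, so x = 2734/5 ≈ 546.80.
y: target moment 11×318 = 3498; current 4·274 + 2·273 = 1642; the counterweight supplies 1856, so y = 1856/5 ≈ 371.20.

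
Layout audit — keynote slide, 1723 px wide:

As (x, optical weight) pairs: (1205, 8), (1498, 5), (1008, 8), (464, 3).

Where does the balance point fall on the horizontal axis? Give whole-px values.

Weights sum to 8 + 5 + 8 + 3 = 24.
x-moment: 8·1205 + 5·1498 + 8·1008 + 3·464 = 26586; centroid 26586/24 ≈ 1107.75.

x ≈ 1108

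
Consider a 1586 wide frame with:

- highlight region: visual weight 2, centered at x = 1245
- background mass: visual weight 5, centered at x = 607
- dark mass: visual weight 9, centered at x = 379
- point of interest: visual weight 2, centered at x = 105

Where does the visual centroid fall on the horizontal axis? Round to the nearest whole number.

x ≈ 508

Total weight = 2 + 5 + 9 + 2 = 18.
x: (2·1245 + 5·607 + 9·379 + 2·105) / 18 = 9146 / 18 ≈ 508.11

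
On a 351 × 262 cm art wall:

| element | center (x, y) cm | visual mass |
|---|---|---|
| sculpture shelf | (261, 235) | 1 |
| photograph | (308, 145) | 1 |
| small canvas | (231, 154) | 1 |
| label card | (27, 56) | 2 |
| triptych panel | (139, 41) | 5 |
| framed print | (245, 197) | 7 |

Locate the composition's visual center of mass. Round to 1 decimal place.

(192.0, 131.2)

Σw = 1 + 1 + 1 + 2 + 5 + 7 = 17.
x-moment: 1·261 + 1·308 + 1·231 + 2·27 + 5·139 + 7·245 = 3264; centroid 3264/17 ≈ 192.00.
y-moment: 1·235 + 1·145 + 1·154 + 2·56 + 5·41 + 7·197 = 2230; centroid 2230/17 ≈ 131.18.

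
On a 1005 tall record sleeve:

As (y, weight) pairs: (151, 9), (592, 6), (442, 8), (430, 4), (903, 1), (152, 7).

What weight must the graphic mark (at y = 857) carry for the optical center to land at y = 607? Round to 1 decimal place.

w ≈ 36.4

Fixed elements: Σw = 9 + 6 + 8 + 4 + 1 + 7 = 35, Σw·y = 9·151 + 6·592 + 8·442 + 4·430 + 1·903 + 7·152 = 12134.
For the centroid to hit 607: (12134 + w·857) / (35 + w) = 607.
So w = (607·35 − 12134)/(857 − 607) = 9111/250 ≈ 36.44.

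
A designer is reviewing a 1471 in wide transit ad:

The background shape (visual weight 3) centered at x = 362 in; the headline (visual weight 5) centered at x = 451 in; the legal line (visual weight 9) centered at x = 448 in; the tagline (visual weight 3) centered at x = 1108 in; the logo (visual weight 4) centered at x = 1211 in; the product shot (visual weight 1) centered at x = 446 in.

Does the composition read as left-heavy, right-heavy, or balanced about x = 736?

Σw = 3 + 5 + 9 + 3 + 4 + 1 = 25.
x-moment: 3·362 + 5·451 + 9·448 + 3·1108 + 4·1211 + 1·446 = 15987; centroid 15987/25 ≈ 639.48.
639.5 vs midline 736 → left-heavy.

left-heavy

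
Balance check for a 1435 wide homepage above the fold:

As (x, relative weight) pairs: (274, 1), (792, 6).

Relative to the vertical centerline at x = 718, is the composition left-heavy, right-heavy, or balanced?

Σw = 1 + 6 = 7.
x: (1·274 + 6·792) / 7 = 5026 / 7 ≈ 718.00
718.00 = 718 exactly: balanced.

balanced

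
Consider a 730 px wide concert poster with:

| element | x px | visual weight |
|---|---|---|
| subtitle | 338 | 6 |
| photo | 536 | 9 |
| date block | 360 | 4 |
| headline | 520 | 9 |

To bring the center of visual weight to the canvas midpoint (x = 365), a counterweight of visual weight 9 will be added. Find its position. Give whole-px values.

x ≈ 59

New total weight: (6 + 9 + 4 + 9) + 9 = 37.
x: need Σw·x = 37·365 = 13505. Existing = 6·338 + 9·536 + 4·360 + 9·520 = 12972. Remainder 533 / 9 ≈ 59.22.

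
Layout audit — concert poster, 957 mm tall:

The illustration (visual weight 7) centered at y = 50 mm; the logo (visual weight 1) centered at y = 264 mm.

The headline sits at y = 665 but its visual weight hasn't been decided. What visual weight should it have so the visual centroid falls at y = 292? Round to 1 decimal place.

w ≈ 4.6

Existing Σw = 8 (7 + 1); existing moment 7·50 + 1·264 = 614.
Set Σw·y/Σw = 292: (614 + 665w) = 292·(8 + w).
Solving: w = (292·8 − 614) / (665 − 292) = 1722 / 373 ≈ 4.62.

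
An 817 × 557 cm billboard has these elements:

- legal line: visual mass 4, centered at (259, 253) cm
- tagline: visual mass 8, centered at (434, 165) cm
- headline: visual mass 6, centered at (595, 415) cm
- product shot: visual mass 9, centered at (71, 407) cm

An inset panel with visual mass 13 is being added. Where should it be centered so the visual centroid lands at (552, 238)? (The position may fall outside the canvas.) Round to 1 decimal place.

(1027.9, 79.6)

New total weight: (4 + 8 + 6 + 9) + 13 = 40.
Along x: (8717 + 13·x) / 40 = 552 (existing moment 4·259 + 8·434 + 6·595 + 9·71 = 8717) ⇒ x = (22080 − 8717) / 13 ≈ 1027.92.
Along y: (8485 + 13·y) / 40 = 238 (existing moment 4·253 + 8·165 + 6·415 + 9·407 = 8485) ⇒ y = (9520 − 8485) / 13 ≈ 79.62.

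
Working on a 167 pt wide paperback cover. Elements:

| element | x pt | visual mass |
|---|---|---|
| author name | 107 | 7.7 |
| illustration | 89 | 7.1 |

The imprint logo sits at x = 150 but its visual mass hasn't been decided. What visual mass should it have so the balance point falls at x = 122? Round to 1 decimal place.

Fixed elements: Σw = 7.7 + 7.1 = 14.8, Σw·x = 7.7·107 + 7.1·89 = 1455.8.
Balance at x = 122 requires (1455.8 + w·150) / (14.8 + w) = 122.
Solving: w = (122·14.8 − 1455.8) / (150 − 122) = 349.8 / 28 ≈ 12.49.

w ≈ 12.5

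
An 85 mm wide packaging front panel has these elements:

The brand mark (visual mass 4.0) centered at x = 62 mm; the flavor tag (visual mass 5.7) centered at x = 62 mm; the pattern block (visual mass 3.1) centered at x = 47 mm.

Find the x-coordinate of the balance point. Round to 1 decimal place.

x ≈ 58.4

Σw = 4.0 + 5.7 + 3.1 = 12.8.
Σw·x = 4.0·62 + 5.7·62 + 3.1·47 = 747.1, so x̄ = 747.1/12.8 ≈ 58.37.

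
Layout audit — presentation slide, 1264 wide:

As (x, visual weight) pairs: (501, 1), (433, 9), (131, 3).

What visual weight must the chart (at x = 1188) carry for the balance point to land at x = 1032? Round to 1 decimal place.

w ≈ 55.3

Known weights sum to 1 + 9 + 3 = 13; their moment is 1·501 + 9·433 + 3·131 = 4791.
Set Σw·x/Σw = 1032: (4791 + 1188w) = 1032·(13 + w).
So w = (1032·13 − 4791)/(1188 − 1032) = 8625/156 ≈ 55.29.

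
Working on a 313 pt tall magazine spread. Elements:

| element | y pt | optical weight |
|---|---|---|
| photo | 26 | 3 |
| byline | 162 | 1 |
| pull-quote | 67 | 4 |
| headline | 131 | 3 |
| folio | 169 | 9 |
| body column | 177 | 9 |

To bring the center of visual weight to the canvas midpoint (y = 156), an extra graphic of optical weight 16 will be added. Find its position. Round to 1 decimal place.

y ≈ 187.8

With the extra graphic, Σw becomes 3 + 1 + 4 + 3 + 9 + 9 + 16 = 45.
y: target moment 45×156 = 7020; current 3·26 + 1·162 + 4·67 + 3·131 + 9·169 + 9·177 = 4015; the extra graphic supplies 3005, so y = 3005/16 ≈ 187.81.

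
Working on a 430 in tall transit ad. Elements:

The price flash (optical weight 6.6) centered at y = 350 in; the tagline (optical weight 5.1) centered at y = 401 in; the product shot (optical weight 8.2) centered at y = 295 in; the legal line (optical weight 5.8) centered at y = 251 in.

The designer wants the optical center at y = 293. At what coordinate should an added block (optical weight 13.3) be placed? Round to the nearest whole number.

New total weight: (6.6 + 5.1 + 8.2 + 5.8) + 13.3 = 39.0.
y: need Σw·y = 39.0·293 = 11427.0. Existing = 6.6·350 + 5.1·401 + 8.2·295 + 5.8·251 = 8229.9. Remainder 3197.1 / 13.3 ≈ 240.38.

y ≈ 240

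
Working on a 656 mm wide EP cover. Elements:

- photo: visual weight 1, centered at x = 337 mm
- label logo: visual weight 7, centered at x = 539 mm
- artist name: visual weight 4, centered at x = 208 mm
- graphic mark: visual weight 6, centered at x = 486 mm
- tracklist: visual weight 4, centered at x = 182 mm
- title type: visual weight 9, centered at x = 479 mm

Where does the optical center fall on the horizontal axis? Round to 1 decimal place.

Total weight = 1 + 7 + 4 + 6 + 4 + 9 = 31.
Σw·x = 12897; x̄ = 12897/31 ≈ 416.03.

x ≈ 416.0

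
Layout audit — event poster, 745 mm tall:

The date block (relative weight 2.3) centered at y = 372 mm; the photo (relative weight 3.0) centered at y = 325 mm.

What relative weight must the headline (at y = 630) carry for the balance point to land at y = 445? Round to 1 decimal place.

w ≈ 2.9

Existing Σw = 5.3 (2.3 + 3.0); existing moment 2.3·372 + 3.0·325 = 1830.6.
For the centroid to hit 445: (1830.6 + w·630) / (5.3 + w) = 445.
Rearranging, w·(630 − 445) = 445·5.3 − 1830.6 = 527.9, so w ≈ 527.9/185 = 2.85.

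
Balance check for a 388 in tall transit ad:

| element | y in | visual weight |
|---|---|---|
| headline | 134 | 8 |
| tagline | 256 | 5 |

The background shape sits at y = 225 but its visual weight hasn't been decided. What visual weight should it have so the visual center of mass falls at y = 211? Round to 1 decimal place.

w ≈ 27.9

Existing Σw = 13 (8 + 5); existing moment 8·134 + 5·256 = 2352.
Set Σw·y/Σw = 211: (2352 + 225w) = 211·(13 + w).
Rearranging, w·(225 − 211) = 211·13 − 2352 = 391, so w ≈ 391/14 = 27.93.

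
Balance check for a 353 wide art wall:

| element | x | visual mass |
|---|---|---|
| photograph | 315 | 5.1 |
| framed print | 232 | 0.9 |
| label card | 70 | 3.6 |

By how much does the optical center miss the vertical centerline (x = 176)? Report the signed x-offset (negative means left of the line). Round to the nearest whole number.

≈ 39

Total weight = 5.1 + 0.9 + 3.6 = 9.6.
Σw·x = 5.1·315 + 0.9·232 + 3.6·70 = 2067.3, so x̄ = 2067.3/9.6 ≈ 215.34.
Offset from x = 176: 215.34 − 176 ≈ 39.34.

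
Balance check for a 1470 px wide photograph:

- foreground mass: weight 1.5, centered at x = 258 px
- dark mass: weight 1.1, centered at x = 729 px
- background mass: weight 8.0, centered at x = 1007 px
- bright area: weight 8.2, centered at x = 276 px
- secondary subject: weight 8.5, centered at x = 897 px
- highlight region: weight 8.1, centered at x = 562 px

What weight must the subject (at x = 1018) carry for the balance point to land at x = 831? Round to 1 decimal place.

w ≈ 30.7

Fixed elements: Σw = 1.5 + 1.1 + 8.0 + 8.2 + 8.5 + 8.1 = 35.4, Σw·x = 1.5·258 + 1.1·729 + 8.0·1007 + 8.2·276 + 8.5·897 + 8.1·562 = 23684.8.
Set Σw·x/Σw = 831: (23684.8 + 1018w) = 831·(35.4 + w).
Solving: w = (831·35.4 − 23684.8) / (1018 − 831) = 5732.6 / 187 ≈ 30.66.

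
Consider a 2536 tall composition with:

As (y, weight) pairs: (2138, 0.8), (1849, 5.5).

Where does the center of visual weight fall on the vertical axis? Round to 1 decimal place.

y ≈ 1885.7

Σw = 0.8 + 5.5 = 6.3.
y: (0.8·2138 + 5.5·1849) / 6.3 = 11879.9 / 6.3 ≈ 1885.70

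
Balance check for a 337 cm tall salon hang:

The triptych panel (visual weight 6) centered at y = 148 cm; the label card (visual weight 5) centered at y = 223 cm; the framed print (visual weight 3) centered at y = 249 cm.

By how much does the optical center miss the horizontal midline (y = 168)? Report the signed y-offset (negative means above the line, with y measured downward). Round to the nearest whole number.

Total weight = 6 + 5 + 3 = 14.
y: (6·148 + 5·223 + 3·249) / 14 = 2750 / 14 ≈ 196.43
Difference: 196.43 − 168 ≈ 28.43.

≈ 28 cm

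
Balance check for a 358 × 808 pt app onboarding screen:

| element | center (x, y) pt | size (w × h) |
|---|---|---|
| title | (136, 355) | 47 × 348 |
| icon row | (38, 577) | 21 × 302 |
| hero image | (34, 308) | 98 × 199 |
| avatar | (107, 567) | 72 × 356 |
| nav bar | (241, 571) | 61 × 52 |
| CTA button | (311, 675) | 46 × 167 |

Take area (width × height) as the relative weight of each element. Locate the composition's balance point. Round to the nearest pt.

Areas → weights: title 47·348 = 16356, icon row 21·302 = 6342, hero image 98·199 = 19502, avatar 72·356 = 25632, nav bar 61·52 = 3172, CTA button 46·167 = 7682; Σw = 78686.
x: moment 9024658 / weight 78686 ≈ 114.69
Σw·y = 37002236; ȳ = 37002236/78686 ≈ 470.25.

(115, 470)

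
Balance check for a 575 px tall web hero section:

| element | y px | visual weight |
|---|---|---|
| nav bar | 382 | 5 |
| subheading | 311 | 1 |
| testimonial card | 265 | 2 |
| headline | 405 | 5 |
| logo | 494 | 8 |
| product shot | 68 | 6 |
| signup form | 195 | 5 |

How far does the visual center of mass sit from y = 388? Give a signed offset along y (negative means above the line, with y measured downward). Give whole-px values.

≈ -72 px

Weights sum to 5 + 1 + 2 + 5 + 8 + 6 + 5 = 32.
y: moment 10111 / weight 32 ≈ 315.97
Against y = 388, that's 315.97 − 388 = -72.03.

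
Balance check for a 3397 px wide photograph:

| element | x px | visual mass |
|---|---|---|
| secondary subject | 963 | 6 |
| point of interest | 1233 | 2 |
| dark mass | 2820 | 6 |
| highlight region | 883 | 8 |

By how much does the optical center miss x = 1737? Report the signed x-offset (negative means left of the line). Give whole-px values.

≈ -272 px

Weights sum to 6 + 2 + 6 + 8 = 22.
x: (6·963 + 2·1233 + 6·2820 + 8·883) / 22 = 32228 / 22 ≈ 1464.91
Difference: 1464.91 − 1737 ≈ -272.09.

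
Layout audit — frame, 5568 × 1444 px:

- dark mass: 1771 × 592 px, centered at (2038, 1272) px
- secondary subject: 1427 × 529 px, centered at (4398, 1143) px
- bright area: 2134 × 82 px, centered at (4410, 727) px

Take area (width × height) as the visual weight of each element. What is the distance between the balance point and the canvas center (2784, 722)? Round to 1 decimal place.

≈ 581.0 px

Areas: dark mass 1771·592 = 1048432, secondary subject 1427·529 = 754883, bright area 2134·82 = 174988. Total weight = 1978303.
Σw·x = 1048432·2038 + 754883·4398 + 174988·4410 = 6228376930, so x̄ = 6228376930/1978303 ≈ 3148.34.
Σw·y = 1048432·1272 + 754883·1143 + 174988·727 = 2323653049, so ȳ = 2323653049/1978303 ≈ 1174.57.
Offset from (2784, 722): Δx ≈ 364.34, Δy ≈ 452.57; distance = √(Δx² + Δy²) ≈ 581.00.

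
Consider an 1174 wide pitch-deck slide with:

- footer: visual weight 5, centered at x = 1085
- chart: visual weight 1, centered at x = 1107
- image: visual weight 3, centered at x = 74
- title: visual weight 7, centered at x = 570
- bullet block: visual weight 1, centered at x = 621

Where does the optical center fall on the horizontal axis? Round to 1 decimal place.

x ≈ 668.5

Weights sum to 5 + 1 + 3 + 7 + 1 = 17.
x: (5·1085 + 1·1107 + 3·74 + 7·570 + 1·621) / 17 = 11365 / 17 ≈ 668.53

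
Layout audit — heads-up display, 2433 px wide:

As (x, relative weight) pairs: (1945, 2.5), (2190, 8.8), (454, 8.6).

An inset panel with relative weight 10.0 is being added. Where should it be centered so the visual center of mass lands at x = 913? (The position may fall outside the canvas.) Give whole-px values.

With the inset panel, Σw becomes 2.5 + 8.8 + 8.6 + 10.0 = 29.9.
x: need Σw·x = 29.9·913 = 27298.7. Existing = 2.5·1945 + 8.8·2190 + 8.6·454 = 28038.9. Remainder -740.2 / 10.0 ≈ -74.02.

x ≈ -74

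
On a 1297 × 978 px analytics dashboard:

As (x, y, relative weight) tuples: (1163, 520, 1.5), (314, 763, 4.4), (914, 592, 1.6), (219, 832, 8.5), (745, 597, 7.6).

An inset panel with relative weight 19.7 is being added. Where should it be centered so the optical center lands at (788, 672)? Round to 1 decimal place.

(1117.2, 629.6)

With the inset panel, Σw becomes 1.5 + 4.4 + 1.6 + 8.5 + 7.6 + 19.7 = 43.3.
Along x: (12112.0 + 19.7·x) / 43.3 = 788 (existing moment 1.5·1163 + 4.4·314 + 1.6·914 + 8.5·219 + 7.6·745 = 12112.0) ⇒ x = (34120.4 − 12112.0) / 19.7 ≈ 1117.18.
Along y: (16693.6 + 19.7·y) / 43.3 = 672 (existing moment 1.5·520 + 4.4·763 + 1.6·592 + 8.5·832 + 7.6·597 = 16693.6) ⇒ y = (29097.6 − 16693.6) / 19.7 ≈ 629.64.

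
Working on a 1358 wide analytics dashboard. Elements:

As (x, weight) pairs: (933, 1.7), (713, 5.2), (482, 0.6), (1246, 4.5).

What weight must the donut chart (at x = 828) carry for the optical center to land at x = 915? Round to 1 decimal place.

Known weights sum to 1.7 + 5.2 + 0.6 + 4.5 = 12.0; their moment is 1.7·933 + 5.2·713 + 0.6·482 + 4.5·1246 = 11189.9.
Set Σw·x/Σw = 915: (11189.9 + 828w) = 915·(12.0 + w).
So w = (915·12.0 − 11189.9)/(828 − 915) = -209.9/-87 ≈ 2.41.

w ≈ 2.4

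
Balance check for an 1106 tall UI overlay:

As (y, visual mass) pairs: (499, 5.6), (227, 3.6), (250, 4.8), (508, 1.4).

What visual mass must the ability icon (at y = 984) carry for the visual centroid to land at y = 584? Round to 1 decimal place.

w ≈ 8.7

Fixed elements: Σw = 5.6 + 3.6 + 4.8 + 1.4 = 15.4, Σw·y = 5.6·499 + 3.6·227 + 4.8·250 + 1.4·508 = 5522.8.
Balance at y = 584 requires (5522.8 + w·984) / (15.4 + w) = 584.
So w = (584·15.4 − 5522.8)/(984 − 584) = 3470.8/400 ≈ 8.68.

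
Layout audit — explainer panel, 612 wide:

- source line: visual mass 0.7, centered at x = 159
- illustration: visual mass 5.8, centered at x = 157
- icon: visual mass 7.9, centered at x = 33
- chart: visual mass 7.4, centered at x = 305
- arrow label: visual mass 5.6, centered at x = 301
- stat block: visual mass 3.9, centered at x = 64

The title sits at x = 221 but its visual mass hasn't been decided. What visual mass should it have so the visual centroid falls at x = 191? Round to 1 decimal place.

Fixed elements: Σw = 0.7 + 5.8 + 7.9 + 7.4 + 5.6 + 3.9 = 31.3, Σw·x = 0.7·159 + 5.8·157 + 7.9·33 + 7.4·305 + 5.6·301 + 3.9·64 = 5474.8.
For the centroid to hit 191: (5474.8 + w·221) / (31.3 + w) = 191.
So w = (191·31.3 − 5474.8)/(221 − 191) = 503.5/30 ≈ 16.78.

w ≈ 16.8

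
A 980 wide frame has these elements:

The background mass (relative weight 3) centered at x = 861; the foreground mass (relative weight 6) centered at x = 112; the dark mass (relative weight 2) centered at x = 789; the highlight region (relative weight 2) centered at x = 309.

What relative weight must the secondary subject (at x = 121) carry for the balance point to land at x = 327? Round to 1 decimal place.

w ≈ 5.8

Fixed elements: Σw = 3 + 6 + 2 + 2 = 13, Σw·x = 3·861 + 6·112 + 2·789 + 2·309 = 5451.
Set Σw·x/Σw = 327: (5451 + 121w) = 327·(13 + w).
Rearranging, w·(121 − 327) = 327·13 − 5451 = -1200, so w ≈ -1200/-206 = 5.83.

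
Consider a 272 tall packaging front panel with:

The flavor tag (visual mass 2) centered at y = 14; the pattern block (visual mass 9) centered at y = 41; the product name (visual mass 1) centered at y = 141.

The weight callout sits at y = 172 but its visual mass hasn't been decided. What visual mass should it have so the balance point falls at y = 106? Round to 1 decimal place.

w ≈ 11.1

Fixed elements: Σw = 2 + 9 + 1 = 12, Σw·y = 2·14 + 9·41 + 1·141 = 538.
Set Σw·y/Σw = 106: (538 + 172w) = 106·(12 + w).
Solving: w = (106·12 − 538) / (172 − 106) = 734 / 66 ≈ 11.12.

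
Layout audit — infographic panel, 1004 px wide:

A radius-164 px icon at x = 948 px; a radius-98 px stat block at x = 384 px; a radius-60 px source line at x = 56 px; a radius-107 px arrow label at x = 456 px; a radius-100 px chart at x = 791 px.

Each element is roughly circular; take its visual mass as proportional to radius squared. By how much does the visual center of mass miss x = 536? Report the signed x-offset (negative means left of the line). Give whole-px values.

≈ 155 px

r² weights: icon 164² = 26896, stat block 98² = 9604, source line 60² = 3600, arrow label 107² = 11449, chart 100² = 10000. Total = 61549.
x: (26896·948 + 9604·384 + 3600·56 + 11449·456 + 10000·791) / 61549 = 42517688 / 61549 ≈ 690.79
Against x = 536, that's 690.79 − 536 = 154.79.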